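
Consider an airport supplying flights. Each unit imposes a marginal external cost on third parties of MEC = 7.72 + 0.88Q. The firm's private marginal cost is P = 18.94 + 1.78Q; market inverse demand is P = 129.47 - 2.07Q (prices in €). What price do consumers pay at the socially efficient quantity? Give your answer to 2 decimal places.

P = €84.48

Social marginal cost = private MC + MEC = 26.66 + 2.66Q.
Set SMC = demand: 26.66 + 2.66Q = 129.47 - 2.07Q → Q* = 21.7357.
Consumer price on the demand curve at Q*: 129.47 − 2.07×21.7357 = 84.4771.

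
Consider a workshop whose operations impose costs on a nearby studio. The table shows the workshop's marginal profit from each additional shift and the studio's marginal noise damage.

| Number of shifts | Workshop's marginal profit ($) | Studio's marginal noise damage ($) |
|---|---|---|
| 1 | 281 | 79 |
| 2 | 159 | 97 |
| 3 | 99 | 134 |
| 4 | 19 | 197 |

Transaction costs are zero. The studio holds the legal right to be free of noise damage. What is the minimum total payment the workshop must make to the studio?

Efficient level: marginal profit ≥ marginal noise damage through level 2, so k* = 2.
With the studio holding the right, the workshop must at least compensate total damage at k*: 79 + 97 = 176.

$176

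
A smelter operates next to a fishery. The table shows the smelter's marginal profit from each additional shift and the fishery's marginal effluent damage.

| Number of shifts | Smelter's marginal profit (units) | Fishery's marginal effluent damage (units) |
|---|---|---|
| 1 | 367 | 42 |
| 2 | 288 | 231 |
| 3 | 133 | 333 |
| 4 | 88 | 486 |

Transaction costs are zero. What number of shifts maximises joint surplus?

2

Bargaining reaches the level where marginal profit last exceeds marginal effluent damage.
That holds through level 2 (288 ≥ 231) but not at 3 (133 < 333).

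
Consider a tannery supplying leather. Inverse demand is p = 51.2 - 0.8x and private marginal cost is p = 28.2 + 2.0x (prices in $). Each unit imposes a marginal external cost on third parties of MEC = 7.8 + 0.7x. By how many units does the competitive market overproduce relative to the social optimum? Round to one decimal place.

Market equilibrium (private): 28.2 + 2.0x = 51.2 - 0.8x → x_m = 8.2143.
Social marginal cost = private MC + MEC = 36.0 + 2.7x.
Set SMC = demand: 36.0 + 2.7x = 51.2 - 0.8x → x* = 4.3429.
Gap = |8.2143 − 4.3429| = 3.8714.

3.9 units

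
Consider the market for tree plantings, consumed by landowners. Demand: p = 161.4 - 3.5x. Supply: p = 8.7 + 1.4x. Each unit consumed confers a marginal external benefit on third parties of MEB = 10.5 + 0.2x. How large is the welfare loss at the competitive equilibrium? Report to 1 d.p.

Market equilibrium (private): 8.7 + 1.4x = 161.4 - 3.5x → x_m = 31.1633.
Social marginal benefit = demand + MEB = 171.9 - 3.3x.
Set SMB = MC: 171.9 - 3.3x = 8.7 + 1.4x → x* = 34.7234.
The loss is the area between SMB and MC from x* to x_m; with linear curves that's a triangle of height MEB(x_m).
DWL = ½ × 3.5601 × 16.7327 = 29.7850.

DWL = 29.8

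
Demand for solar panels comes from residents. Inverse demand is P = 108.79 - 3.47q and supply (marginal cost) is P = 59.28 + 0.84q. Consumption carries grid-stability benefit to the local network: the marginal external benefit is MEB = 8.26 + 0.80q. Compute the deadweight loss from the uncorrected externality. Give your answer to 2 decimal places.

DWL = 43.38

Market equilibrium (private): 59.28 + 0.84q = 108.79 - 3.47q → q_m = 11.4872.
Social marginal benefit = demand + MEB = 117.05 - 2.67q.
Set SMB = MC: 117.05 - 2.67q = 59.28 + 0.84q → q* = 16.4587.
The loss is the area between SMB and MC from q* to q_m; with linear curves that's a triangle of height MEB(q_m).
DWL = ½ × 4.9715 × 17.4498 = 43.3758.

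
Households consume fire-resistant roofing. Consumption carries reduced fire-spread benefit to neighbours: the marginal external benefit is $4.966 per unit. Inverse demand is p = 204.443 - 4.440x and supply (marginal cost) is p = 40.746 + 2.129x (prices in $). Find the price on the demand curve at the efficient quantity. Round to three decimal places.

Social marginal benefit = demand + MEB = 209.409 - 4.440x.
Set SMB = MC: 209.409 - 4.440x = 40.746 + 2.129x → x* = 25.6756.
Consumer price on the demand curve at x*: 204.443 − 4.440×25.6756 = 90.4433.

P = $90.443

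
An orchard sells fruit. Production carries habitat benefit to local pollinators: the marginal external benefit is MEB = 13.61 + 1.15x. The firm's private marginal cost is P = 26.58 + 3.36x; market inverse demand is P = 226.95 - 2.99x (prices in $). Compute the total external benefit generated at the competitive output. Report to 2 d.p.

$1001.97

Market equilibrium (private): 26.58 + 3.36x = 226.95 - 2.99x → x_m = 31.5543.
Total external benefit = ∫₀^{x_m} (13.61 + 1.15x) dx = 13.61×31.5543 + ½×1.15×31.5543² = 1001.9665.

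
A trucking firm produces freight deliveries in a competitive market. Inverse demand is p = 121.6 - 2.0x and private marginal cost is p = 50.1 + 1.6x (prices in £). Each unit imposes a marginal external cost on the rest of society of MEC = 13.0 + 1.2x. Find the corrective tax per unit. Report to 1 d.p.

Social marginal cost = private MC + MEC = 63.1 + 2.8x.
Set SMC = demand: 63.1 + 2.8x = 121.6 - 2.0x → x* = 12.1875.
The Pigouvian tax equals MEC at x*: 13.0 + 1.2×12.1875 = 27.6250.

tax = £27.6 per unit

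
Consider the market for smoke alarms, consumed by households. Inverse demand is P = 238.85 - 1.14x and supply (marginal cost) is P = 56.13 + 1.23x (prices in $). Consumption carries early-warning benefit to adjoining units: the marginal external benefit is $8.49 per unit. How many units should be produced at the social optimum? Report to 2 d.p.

Social marginal benefit = demand + MEB = 247.34 - 1.14x.
Set SMB = MC: 247.34 - 1.14x = 56.13 + 1.23x → x* = 80.6793.

x* = 80.68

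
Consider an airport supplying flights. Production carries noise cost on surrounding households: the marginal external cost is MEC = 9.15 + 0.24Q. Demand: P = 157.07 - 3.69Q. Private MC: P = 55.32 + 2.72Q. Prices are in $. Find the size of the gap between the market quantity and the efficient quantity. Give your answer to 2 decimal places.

1.95 units

Market equilibrium (private): 55.32 + 2.72Q = 157.07 - 3.69Q → Q_m = 15.8736.
Social marginal cost = private MC + MEC = 64.47 + 2.96Q.
Set SMC = demand: 64.47 + 2.96Q = 157.07 - 3.69Q → Q* = 13.9248.
Gap = |15.8736 − 13.9248| = 1.9488.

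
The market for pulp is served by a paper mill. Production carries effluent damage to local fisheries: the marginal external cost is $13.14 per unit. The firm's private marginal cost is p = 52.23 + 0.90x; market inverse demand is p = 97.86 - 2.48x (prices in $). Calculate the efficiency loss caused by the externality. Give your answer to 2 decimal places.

Market equilibrium (private): 52.23 + 0.90x = 97.86 - 2.48x → x_m = 13.5000.
Social marginal cost = private MC + MEC = 65.37 + 0.90x.
Set SMC = demand: 65.37 + 0.90x = 97.86 - 2.48x → x* = 9.6124.
Height of the DWL triangle at x_m is SMC(x_m) − demand(x_m) = MEC(x_m) = 13.1400.
DWL = ½ × 3.8876 × 13.1400 = 25.5415.

DWL = $25.54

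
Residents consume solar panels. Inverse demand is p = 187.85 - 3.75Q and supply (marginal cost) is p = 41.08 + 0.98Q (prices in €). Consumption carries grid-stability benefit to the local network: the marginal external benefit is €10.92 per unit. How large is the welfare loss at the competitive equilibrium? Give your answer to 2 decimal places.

Market equilibrium (private): 41.08 + 0.98Q = 187.85 - 3.75Q → Q_m = 31.0296.
Social marginal benefit = demand + MEB = 198.77 - 3.75Q.
Set SMB = MC: 198.77 - 3.75Q = 41.08 + 0.98Q → Q* = 33.3383.
Height of the DWL triangle at Q_m is SMB(Q_m) − MC(Q_m) = MEB(Q_m) = 10.9200.
DWL = ½ × 2.3087 × 10.9200 = 12.6055.

DWL = €12.61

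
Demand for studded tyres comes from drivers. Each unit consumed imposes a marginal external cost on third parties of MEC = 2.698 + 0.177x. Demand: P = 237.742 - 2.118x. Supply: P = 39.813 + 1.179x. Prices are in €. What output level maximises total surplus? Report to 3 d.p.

x* = 56.198

Social marginal benefit = demand − MEC = 235.044 - 2.295x.
Set SMB = MC: 235.044 - 2.295x = 39.813 + 1.179x → x* = 56.1978.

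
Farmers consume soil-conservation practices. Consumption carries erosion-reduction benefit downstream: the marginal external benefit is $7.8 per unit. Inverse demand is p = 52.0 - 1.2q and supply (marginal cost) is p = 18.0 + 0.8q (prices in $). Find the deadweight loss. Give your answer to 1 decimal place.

Market equilibrium (private): 18.0 + 0.8q = 52.0 - 1.2q → q_m = 17.0000.
Social marginal benefit = demand + MEB = 59.8 - 1.2q.
Set SMB = MC: 59.8 - 1.2q = 18.0 + 0.8q → q* = 20.9000.
Height of the DWL triangle at q_m is SMB(q_m) − MC(q_m) = MEB(q_m) = 7.8000.
DWL = ½ × 3.9000 × 7.8000 = 15.2100.

DWL = $15.2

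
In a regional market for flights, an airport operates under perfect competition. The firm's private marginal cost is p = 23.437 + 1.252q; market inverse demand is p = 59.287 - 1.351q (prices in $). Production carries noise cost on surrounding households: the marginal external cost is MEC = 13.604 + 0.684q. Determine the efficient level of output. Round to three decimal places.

Social marginal cost = private MC + MEC = 37.041 + 1.936q.
Set SMC = demand: 37.041 + 1.936q = 59.287 - 1.351q → q* = 6.7679.

q* = 6.768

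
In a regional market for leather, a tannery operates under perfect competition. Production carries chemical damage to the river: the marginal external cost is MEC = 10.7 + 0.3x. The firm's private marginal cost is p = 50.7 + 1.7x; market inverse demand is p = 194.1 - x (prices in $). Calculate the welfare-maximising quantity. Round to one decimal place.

Social marginal cost = private MC + MEC = 61.4 + 2.0x.
Set SMC = demand: 61.4 + 2.0x = 194.1 - x → x* = 44.2333.

x* = 44.2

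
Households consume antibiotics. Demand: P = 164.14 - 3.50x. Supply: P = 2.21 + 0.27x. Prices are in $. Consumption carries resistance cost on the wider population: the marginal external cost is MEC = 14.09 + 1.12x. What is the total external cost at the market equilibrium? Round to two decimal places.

Market equilibrium (private): 2.21 + 0.27x = 164.14 - 3.50x → x_m = 42.9523.
Total external cost = ∫₀^{x_m} (14.09 + 1.12x) dx = 14.09×42.9523 + ½×1.12×42.9523² = 1638.3419.

$1638.34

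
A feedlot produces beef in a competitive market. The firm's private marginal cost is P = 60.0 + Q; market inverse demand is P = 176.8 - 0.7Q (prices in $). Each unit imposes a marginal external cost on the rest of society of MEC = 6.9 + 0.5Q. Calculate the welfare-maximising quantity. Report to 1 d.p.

Social marginal cost = private MC + MEC = 66.9 + 1.5Q.
Set SMC = demand: 66.9 + 1.5Q = 176.8 - 0.7Q → Q* = 49.9545.

Q* = 50.0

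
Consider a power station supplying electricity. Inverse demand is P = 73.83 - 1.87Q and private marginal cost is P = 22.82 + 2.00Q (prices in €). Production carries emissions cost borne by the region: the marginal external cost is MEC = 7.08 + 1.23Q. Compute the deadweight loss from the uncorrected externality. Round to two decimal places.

DWL = €53.19

Market equilibrium (private): 22.82 + 2.00Q = 73.83 - 1.87Q → Q_m = 13.1809.
Social marginal cost = private MC + MEC = 29.90 + 3.23Q.
Set SMC = demand: 29.90 + 3.23Q = 73.83 - 1.87Q → Q* = 8.6137.
The welfare-loss triangle has base |Q_m − Q*| and height MEC(Q_m) (the vertical gap between SMC and demand is zero at Q* and MEC at Q_m).
DWL = ½ × 4.5672 × 23.2925 = 53.1908.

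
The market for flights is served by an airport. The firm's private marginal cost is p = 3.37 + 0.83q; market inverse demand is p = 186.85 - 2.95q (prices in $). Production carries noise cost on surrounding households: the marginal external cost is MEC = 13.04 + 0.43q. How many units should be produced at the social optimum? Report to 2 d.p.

q* = 40.48

Social marginal cost = private MC + MEC = 16.41 + 1.26q.
Set SMC = demand: 16.41 + 1.26q = 186.85 - 2.95q → q* = 40.4846.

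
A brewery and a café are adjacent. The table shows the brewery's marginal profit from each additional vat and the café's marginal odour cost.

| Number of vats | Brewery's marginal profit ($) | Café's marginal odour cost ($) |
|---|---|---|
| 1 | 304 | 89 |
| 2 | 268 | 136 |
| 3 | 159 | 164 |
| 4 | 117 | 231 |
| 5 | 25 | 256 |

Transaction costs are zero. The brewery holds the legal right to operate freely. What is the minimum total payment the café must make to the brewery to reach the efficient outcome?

$301

Left alone the brewery would choose level 5 (marginal profit stays positive).
Efficient level: k* = 2 (marginal profit ≥ marginal odour cost through 2).
The café must at least cover the brewery's forgone profit from cutting 5→2: 159 + 117 + 25 = 301.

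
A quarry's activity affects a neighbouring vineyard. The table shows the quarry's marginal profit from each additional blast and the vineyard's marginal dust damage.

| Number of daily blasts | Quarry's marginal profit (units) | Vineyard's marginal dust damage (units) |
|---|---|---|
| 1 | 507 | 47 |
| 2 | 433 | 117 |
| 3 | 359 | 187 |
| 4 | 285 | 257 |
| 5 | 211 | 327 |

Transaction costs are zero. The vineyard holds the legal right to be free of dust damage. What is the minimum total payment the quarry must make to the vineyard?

608

Efficient level: marginal profit ≥ marginal dust damage through level 4, so k* = 4.
With the vineyard holding the right, the quarry must at least compensate total damage at k*: 47 + 117 + 187 + 257 = 608.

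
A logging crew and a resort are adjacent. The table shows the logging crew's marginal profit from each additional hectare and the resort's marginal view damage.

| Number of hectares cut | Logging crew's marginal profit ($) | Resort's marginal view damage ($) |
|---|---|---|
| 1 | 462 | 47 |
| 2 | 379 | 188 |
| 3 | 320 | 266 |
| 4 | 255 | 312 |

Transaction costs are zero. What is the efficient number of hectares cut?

3

Bargaining reaches the level where marginal profit last exceeds marginal view damage.
That holds through level 3 (320 ≥ 266) but not at 4 (255 < 312).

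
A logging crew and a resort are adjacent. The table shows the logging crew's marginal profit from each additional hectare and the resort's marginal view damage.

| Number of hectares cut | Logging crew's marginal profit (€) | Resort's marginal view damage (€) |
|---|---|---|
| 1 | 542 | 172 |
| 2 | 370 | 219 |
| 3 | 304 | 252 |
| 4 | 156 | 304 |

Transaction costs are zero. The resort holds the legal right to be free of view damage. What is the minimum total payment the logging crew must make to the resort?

€643

Efficient level: marginal profit ≥ marginal view damage through level 3, so k* = 3.
With the resort holding the right, the logging crew must at least compensate total damage at k*: 172 + 219 + 252 = 643.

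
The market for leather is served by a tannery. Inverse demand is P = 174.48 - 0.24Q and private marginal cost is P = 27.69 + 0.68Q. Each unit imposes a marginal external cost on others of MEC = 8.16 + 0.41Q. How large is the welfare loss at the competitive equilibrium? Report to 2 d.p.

DWL = 2035.19

Market equilibrium (private): 27.69 + 0.68Q = 174.48 - 0.24Q → Q_m = 159.5543.
Social marginal cost = private MC + MEC = 35.85 + 1.09Q.
Set SMC = demand: 35.85 + 1.09Q = 174.48 - 0.24Q → Q* = 104.2331.
Between Q* and Q_m the wedge SMC − demand runs linearly from 0 to MEC(Q_m), so the loss is a triangle.
DWL = ½ × 55.3212 × 73.5773 = 2035.1923.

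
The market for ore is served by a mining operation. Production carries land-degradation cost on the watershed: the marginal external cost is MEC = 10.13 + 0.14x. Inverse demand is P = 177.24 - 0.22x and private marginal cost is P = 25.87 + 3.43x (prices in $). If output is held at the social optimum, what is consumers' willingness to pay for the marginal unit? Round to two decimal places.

P = $169.04

Social marginal cost = private MC + MEC = 36.00 + 3.57x.
Set SMC = demand: 36.00 + 3.57x = 177.24 - 0.22x → x* = 37.2665.
Consumer price on the demand curve at x*: 177.24 − 0.22×37.2665 = 169.0414.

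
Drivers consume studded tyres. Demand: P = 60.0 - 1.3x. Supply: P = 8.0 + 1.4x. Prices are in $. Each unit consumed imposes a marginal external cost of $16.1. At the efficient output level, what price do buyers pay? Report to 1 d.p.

P = $42.7

Social marginal benefit = demand − MEC = 43.9 - 1.3x.
Set SMB = MC: 43.9 - 1.3x = 8.0 + 1.4x → x* = 13.2963.
Consumer price on the demand curve at x*: 60.0 − 1.3×13.2963 = 42.7148.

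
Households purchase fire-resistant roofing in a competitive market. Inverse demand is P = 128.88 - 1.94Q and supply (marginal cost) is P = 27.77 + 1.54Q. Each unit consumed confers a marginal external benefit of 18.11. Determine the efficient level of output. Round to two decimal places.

Social marginal benefit = demand + MEB = 146.99 - 1.94Q.
Set SMB = MC: 146.99 - 1.94Q = 27.77 + 1.54Q → Q* = 34.2586.

Q* = 34.26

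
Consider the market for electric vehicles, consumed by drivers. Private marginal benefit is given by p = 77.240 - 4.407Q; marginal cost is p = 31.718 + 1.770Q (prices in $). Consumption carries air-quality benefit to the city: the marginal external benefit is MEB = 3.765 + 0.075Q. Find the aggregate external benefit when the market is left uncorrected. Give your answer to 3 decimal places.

$29.783

Market equilibrium (private): 31.718 + 1.770Q = 77.240 - 4.407Q → Q_m = 7.3696.
Total external benefit = ∫₀^{Q_m} (3.765 + 0.075Q) dQ = 3.765×7.3696 + ½×0.075×7.3696² = 29.7832.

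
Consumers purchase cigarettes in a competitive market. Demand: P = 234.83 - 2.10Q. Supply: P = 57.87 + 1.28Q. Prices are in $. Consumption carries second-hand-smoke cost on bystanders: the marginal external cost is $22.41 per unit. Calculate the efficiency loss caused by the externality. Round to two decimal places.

Market equilibrium (private): 57.87 + 1.28Q = 234.83 - 2.10Q → Q_m = 52.3550.
Social marginal benefit = demand − MEC = 212.42 - 2.10Q.
Set SMB = MC: 212.42 - 2.10Q = 57.87 + 1.28Q → Q* = 45.7249.
Height of the DWL triangle at Q_m is MC(Q_m) − SMB(Q_m) = MEC(Q_m) = 22.4100.
DWL = ½ × 6.6301 × 22.4100 = 74.2903.

DWL = $74.29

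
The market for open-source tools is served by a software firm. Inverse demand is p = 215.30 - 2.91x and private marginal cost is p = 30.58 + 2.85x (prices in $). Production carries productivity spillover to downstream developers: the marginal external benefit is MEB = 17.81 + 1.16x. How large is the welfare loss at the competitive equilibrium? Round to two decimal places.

Market equilibrium (private): 30.58 + 2.85x = 215.30 - 2.91x → x_m = 32.0694.
Social marginal cost = private MC − MEB = 12.77 + 1.69x.
Set SMC = demand: 12.77 + 1.69x = 215.30 - 2.91x → x* = 44.0283.
The welfare-loss triangle has base |x_m − x*| and height MEB(x_m) (the vertical gap between SMC and demand is zero at x* and MEB at x_m).
DWL = ½ × 11.9589 × 55.0106 = 328.9331.

DWL = $328.93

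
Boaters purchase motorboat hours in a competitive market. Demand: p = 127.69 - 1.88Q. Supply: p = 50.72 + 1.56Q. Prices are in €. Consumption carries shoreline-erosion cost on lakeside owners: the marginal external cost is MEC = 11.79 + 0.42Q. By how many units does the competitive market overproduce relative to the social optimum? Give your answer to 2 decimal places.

5.49 units

Market equilibrium (private): 50.72 + 1.56Q = 127.69 - 1.88Q → Q_m = 22.3750.
Social marginal benefit = demand − MEC = 115.90 - 2.30Q.
Set SMB = MC: 115.90 - 2.30Q = 50.72 + 1.56Q → Q* = 16.8860.
Gap = |22.3750 − 16.8860| = 5.4890.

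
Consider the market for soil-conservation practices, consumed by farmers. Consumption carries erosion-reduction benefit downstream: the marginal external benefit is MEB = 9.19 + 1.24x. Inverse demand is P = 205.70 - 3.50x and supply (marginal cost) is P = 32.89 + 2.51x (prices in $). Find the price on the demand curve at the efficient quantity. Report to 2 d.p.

Social marginal benefit = demand + MEB = 214.89 - 2.26x.
Set SMB = MC: 214.89 - 2.26x = 32.89 + 2.51x → x* = 38.1551.
Consumer price on the demand curve at x*: 205.70 − 3.50×38.1551 = 72.1572.

P = $72.16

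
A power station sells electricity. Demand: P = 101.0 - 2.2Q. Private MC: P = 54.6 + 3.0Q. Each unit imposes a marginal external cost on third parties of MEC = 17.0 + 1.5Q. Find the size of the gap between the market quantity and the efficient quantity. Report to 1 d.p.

4.5 units

Market equilibrium (private): 54.6 + 3.0Q = 101.0 - 2.2Q → Q_m = 8.9231.
Social marginal cost = private MC + MEC = 71.6 + 4.5Q.
Set SMC = demand: 71.6 + 4.5Q = 101.0 - 2.2Q → Q* = 4.3881.
Gap = |8.9231 − 4.3881| = 4.5350.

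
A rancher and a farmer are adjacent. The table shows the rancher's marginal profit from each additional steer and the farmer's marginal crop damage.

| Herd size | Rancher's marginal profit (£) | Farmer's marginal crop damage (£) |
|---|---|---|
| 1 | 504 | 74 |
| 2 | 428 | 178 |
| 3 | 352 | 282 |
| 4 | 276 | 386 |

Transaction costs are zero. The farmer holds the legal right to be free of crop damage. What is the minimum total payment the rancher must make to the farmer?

Efficient level: marginal profit ≥ marginal crop damage through level 3, so k* = 3.
With the farmer holding the right, the rancher must at least compensate total damage at k*: 74 + 178 + 282 = 534.

£534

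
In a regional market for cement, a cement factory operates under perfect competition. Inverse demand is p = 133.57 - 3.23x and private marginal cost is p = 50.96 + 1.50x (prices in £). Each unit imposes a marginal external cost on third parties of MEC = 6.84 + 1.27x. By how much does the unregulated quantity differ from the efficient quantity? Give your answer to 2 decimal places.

4.84 units

Market equilibrium (private): 50.96 + 1.50x = 133.57 - 3.23x → x_m = 17.4651.
Social marginal cost = private MC + MEC = 57.80 + 2.77x.
Set SMC = demand: 57.80 + 2.77x = 133.57 - 3.23x → x* = 12.6283.
Gap = |17.4651 − 12.6283| = 4.8368.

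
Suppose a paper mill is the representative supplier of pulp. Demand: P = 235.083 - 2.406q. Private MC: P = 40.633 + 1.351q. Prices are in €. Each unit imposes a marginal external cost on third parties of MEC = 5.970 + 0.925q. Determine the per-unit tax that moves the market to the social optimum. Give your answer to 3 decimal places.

Social marginal cost = private MC + MEC = 46.603 + 2.276q.
Set SMC = demand: 46.603 + 2.276q = 235.083 - 2.406q → q* = 40.2563.
The Pigouvian tax equals MEC at q*: 5.970 + 0.925×40.2563 = 43.2071.

tax = €43.207 per unit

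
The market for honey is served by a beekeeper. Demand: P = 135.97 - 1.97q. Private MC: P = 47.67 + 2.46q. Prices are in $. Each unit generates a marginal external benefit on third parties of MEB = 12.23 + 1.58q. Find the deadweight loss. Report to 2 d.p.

DWL = $335.39

Market equilibrium (private): 47.67 + 2.46q = 135.97 - 1.97q → q_m = 19.9323.
Social marginal cost = private MC − MEB = 35.44 + 0.88q.
Set SMC = demand: 35.44 + 0.88q = 135.97 - 1.97q → q* = 35.2737.
Height of the DWL triangle at q_m is demand(q_m) − SMC(q_m) = MEB(q_m) = 43.7230.
DWL = ½ × 15.3414 × 43.7230 = 335.3860.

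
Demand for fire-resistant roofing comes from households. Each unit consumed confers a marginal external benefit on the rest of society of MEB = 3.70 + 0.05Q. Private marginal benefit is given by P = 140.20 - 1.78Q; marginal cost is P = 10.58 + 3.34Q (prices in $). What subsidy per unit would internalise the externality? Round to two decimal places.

subsidy = $5.01 per unit

Social marginal benefit = demand + MEB = 143.90 - 1.73Q.
Set SMB = MC: 143.90 - 1.73Q = 10.58 + 3.34Q → Q* = 26.2959.
The Pigouvian subsidy equals MEB at Q*: 3.70 + 0.05×26.2959 = 5.0148.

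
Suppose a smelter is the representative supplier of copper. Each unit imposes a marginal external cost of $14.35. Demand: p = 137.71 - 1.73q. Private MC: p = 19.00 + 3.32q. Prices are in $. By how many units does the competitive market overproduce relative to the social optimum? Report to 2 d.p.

Market equilibrium (private): 19.00 + 3.32q = 137.71 - 1.73q → q_m = 23.5069.
Social marginal cost = private MC + MEC = 33.35 + 3.32q.
Set SMC = demand: 33.35 + 3.32q = 137.71 - 1.73q → q* = 20.6653.
Gap = |23.5069 − 20.6653| = 2.8416.

2.84 units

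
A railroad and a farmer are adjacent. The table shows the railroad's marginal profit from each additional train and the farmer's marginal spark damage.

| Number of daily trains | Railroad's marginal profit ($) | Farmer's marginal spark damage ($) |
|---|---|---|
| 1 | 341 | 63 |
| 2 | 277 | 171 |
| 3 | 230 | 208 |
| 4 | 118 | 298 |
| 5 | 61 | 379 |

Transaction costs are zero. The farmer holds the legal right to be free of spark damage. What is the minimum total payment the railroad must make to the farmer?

Efficient level: marginal profit ≥ marginal spark damage through level 3, so k* = 3.
With the farmer holding the right, the railroad must at least compensate total damage at k*: 63 + 171 + 208 = 442.

$442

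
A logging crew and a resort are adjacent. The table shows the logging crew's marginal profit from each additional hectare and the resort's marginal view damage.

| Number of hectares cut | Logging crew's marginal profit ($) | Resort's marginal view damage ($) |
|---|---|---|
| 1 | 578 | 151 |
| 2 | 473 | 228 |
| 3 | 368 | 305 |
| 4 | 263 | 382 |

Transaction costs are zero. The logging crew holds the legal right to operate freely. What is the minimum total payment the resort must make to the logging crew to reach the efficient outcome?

$263

Left alone the logging crew would choose level 4 (marginal profit stays positive).
Efficient level: k* = 3 (marginal profit ≥ marginal view damage through 3).
The resort must at least cover the logging crew's forgone profit from cutting 4→3: 263 = 263.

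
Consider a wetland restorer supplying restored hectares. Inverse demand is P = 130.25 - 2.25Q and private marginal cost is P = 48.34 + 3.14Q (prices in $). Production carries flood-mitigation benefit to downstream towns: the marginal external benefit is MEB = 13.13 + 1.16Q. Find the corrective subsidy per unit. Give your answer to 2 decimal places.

subsidy = $39.19 per unit

Social marginal cost = private MC − MEB = 35.21 + 1.98Q.
Set SMC = demand: 35.21 + 1.98Q = 130.25 - 2.25Q → Q* = 22.4681.
The Pigouvian subsidy equals MEB at Q*: 13.13 + 1.16×22.4681 = 39.1930.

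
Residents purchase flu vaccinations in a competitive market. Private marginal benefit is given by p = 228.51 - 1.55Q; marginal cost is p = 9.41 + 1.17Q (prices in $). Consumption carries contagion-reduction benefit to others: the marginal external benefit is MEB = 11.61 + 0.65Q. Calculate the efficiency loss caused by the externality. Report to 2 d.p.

DWL = $988.40

Market equilibrium (private): 9.41 + 1.17Q = 228.51 - 1.55Q → Q_m = 80.5515.
Social marginal benefit = demand + MEB = 240.12 - 0.90Q.
Set SMB = MC: 240.12 - 0.90Q = 9.41 + 1.17Q → Q* = 111.4541.
Between Q* and Q_m the wedge SMB − MC runs linearly from 0 to MEB(Q_m), so the loss is a triangle.
DWL = ½ × 30.9026 × 63.9685 = 988.3965.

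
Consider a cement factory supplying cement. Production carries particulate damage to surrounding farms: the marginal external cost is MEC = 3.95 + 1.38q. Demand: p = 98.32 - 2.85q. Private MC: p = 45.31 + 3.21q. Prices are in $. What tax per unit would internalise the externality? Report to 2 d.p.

tax = $13.05 per unit

Social marginal cost = private MC + MEC = 49.26 + 4.59q.
Set SMC = demand: 49.26 + 4.59q = 98.32 - 2.85q → q* = 6.5941.
The Pigouvian tax equals MEC at q*: 3.95 + 1.38×6.5941 = 13.0499.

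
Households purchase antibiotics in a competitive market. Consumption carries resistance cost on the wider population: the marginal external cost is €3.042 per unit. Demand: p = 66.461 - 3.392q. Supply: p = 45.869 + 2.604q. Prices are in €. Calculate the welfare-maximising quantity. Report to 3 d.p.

q* = 2.927

Social marginal benefit = demand − MEC = 63.419 - 3.392q.
Set SMB = MC: 63.419 - 3.392q = 45.869 + 2.604q → q* = 2.9270.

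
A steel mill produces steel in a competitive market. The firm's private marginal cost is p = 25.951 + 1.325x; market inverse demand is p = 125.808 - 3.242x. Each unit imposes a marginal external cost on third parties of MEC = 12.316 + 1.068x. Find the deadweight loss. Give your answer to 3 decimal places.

Market equilibrium (private): 25.951 + 1.325x = 125.808 - 3.242x → x_m = 21.8649.
Social marginal cost = private MC + MEC = 38.267 + 2.393x.
Set SMC = demand: 38.267 + 2.393x = 125.808 - 3.242x → x* = 15.5352.
Height of the DWL triangle at x_m is SMC(x_m) − demand(x_m) = MEC(x_m) = 35.6677.
DWL = ½ × 6.3297 × 35.6677 = 112.8829.

DWL = 112.883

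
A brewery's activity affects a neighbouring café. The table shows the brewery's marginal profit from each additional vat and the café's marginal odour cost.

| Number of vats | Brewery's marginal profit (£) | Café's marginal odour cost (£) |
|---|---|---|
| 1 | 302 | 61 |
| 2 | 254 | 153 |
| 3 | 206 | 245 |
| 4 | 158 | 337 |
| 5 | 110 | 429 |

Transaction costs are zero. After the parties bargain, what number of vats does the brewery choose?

Bargaining reaches the level where marginal profit last exceeds marginal odour cost.
That holds through level 2 (254 ≥ 153) but not at 3 (206 < 245).

2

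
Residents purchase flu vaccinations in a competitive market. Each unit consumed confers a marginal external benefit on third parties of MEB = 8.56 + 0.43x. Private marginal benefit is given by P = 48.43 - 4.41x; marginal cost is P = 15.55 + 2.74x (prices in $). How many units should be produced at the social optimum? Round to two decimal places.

x* = 6.17

Social marginal benefit = demand + MEB = 56.99 - 3.98x.
Set SMB = MC: 56.99 - 3.98x = 15.55 + 2.74x → x* = 6.1667.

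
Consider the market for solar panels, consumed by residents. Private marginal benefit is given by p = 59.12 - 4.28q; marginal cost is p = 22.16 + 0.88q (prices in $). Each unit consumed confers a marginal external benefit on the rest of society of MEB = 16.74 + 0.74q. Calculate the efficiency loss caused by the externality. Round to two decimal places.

Market equilibrium (private): 22.16 + 0.88q = 59.12 - 4.28q → q_m = 7.1628.
Social marginal benefit = demand + MEB = 75.86 - 3.54q.
Set SMB = MC: 75.86 - 3.54q = 22.16 + 0.88q → q* = 12.1493.
Height of the DWL triangle at q_m is SMB(q_m) − MC(q_m) = MEB(q_m) = 22.0405.
DWL = ½ × 4.9865 × 22.0405 = 54.9525.

DWL = $54.95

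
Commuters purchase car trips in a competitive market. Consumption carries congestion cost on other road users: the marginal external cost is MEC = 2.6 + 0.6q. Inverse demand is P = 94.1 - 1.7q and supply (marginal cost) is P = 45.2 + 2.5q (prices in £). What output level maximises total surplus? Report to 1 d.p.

Social marginal benefit = demand − MEC = 91.5 - 2.3q.
Set SMB = MC: 91.5 - 2.3q = 45.2 + 2.5q → q* = 9.6458.

q* = 9.6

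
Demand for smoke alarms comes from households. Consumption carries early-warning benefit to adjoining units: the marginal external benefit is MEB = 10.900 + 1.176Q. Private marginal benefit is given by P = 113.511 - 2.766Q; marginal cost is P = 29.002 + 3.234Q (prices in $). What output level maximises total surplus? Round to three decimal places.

Q* = 19.778

Social marginal benefit = demand + MEB = 124.411 - 1.590Q.
Set SMB = MC: 124.411 - 1.590Q = 29.002 + 3.234Q → Q* = 19.7780.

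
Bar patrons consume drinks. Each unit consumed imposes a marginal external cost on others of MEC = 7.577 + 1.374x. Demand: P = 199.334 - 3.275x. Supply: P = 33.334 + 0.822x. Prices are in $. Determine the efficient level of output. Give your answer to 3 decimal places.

Social marginal benefit = demand − MEC = 191.757 - 4.649x.
Set SMB = MC: 191.757 - 4.649x = 33.334 + 0.822x → x* = 28.9569.

x* = 28.957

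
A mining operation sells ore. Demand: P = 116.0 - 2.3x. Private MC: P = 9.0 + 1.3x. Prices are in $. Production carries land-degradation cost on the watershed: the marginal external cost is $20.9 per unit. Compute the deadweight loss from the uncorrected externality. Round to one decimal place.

Market equilibrium (private): 9.0 + 1.3x = 116.0 - 2.3x → x_m = 29.7222.
Social marginal cost = private MC + MEC = 29.9 + 1.3x.
Set SMC = demand: 29.9 + 1.3x = 116.0 - 2.3x → x* = 23.9167.
The loss is the area between SMC and demand from x* to x_m; with linear curves that's a triangle of height MEC(x_m).
DWL = ½ × 5.8055 × 20.9000 = 60.6675.

DWL = $60.7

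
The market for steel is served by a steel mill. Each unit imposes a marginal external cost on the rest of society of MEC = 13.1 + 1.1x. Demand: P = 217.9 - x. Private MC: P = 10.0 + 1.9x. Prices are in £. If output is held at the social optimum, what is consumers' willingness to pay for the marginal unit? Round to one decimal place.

Social marginal cost = private MC + MEC = 23.1 + 3.0x.
Set SMC = demand: 23.1 + 3.0x = 217.9 - x → x* = 48.7000.
Consumer price on the demand curve at x*: 217.9 − 1.0×48.7000 = 169.2000.

P = £169.2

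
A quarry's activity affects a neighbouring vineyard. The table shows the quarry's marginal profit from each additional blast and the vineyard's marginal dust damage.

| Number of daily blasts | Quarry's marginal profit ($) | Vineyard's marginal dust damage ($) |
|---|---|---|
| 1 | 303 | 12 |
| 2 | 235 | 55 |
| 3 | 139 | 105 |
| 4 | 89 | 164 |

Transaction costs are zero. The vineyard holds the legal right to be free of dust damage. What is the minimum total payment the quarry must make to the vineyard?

$172

Efficient level: marginal profit ≥ marginal dust damage through level 3, so k* = 3.
With the vineyard holding the right, the quarry must at least compensate total damage at k*: 12 + 55 + 105 = 172.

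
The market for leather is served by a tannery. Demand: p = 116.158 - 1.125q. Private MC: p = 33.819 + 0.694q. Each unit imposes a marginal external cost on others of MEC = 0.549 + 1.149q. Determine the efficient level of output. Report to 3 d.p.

Social marginal cost = private MC + MEC = 34.368 + 1.843q.
Set SMC = demand: 34.368 + 1.843q = 116.158 - 1.125q → q* = 27.5573.

q* = 27.557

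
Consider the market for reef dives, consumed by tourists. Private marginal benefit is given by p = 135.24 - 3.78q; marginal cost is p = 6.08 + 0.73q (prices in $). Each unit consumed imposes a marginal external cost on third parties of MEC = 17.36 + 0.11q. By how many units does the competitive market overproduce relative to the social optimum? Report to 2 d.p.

Market equilibrium (private): 6.08 + 0.73q = 135.24 - 3.78q → q_m = 28.6386.
Social marginal benefit = demand − MEC = 117.88 - 3.89q.
Set SMB = MC: 117.88 - 3.89q = 6.08 + 0.73q → q* = 24.1991.
Gap = |28.6386 − 24.1991| = 4.4395.

4.44 units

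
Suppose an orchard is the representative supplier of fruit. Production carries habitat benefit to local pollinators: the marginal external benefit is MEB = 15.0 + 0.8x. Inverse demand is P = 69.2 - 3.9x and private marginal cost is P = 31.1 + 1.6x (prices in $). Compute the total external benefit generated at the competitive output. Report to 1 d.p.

Market equilibrium (private): 31.1 + 1.6x = 69.2 - 3.9x → x_m = 6.9273.
Total external benefit = ∫₀^{x_m} (15.0 + 0.8x) dx = 15.0×6.9273 + ½×0.8×6.9273² = 123.1045.

$123.1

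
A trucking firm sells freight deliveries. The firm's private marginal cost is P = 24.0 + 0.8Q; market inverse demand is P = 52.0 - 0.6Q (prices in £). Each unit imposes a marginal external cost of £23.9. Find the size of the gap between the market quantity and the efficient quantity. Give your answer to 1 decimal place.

17.1 units

Market equilibrium (private): 24.0 + 0.8Q = 52.0 - 0.6Q → Q_m = 20.0000.
Social marginal cost = private MC + MEC = 47.9 + 0.8Q.
Set SMC = demand: 47.9 + 0.8Q = 52.0 - 0.6Q → Q* = 2.9286.
Gap = |20.0000 − 2.9286| = 17.0714.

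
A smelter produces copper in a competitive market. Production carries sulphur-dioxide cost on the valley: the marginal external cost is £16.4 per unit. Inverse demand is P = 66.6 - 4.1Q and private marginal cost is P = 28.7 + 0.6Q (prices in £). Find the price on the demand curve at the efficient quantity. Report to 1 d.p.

Social marginal cost = private MC + MEC = 45.1 + 0.6Q.
Set SMC = demand: 45.1 + 0.6Q = 66.6 - 4.1Q → Q* = 4.5745.
Consumer price on the demand curve at Q*: 66.6 − 4.1×4.5745 = 47.8446.

P = £47.8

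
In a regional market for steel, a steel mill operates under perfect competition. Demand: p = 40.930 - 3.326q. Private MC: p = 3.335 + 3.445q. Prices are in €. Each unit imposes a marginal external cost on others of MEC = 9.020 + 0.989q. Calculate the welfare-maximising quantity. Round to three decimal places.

Social marginal cost = private MC + MEC = 12.355 + 4.434q.
Set SMC = demand: 12.355 + 4.434q = 40.930 - 3.326q → q* = 3.6823.

q* = 3.682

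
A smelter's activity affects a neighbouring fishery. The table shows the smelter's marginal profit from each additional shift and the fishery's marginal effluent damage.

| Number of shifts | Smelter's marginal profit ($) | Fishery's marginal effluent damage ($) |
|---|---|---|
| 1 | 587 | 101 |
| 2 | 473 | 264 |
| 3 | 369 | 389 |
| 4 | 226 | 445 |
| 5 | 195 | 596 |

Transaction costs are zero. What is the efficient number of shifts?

Bargaining reaches the level where marginal profit last exceeds marginal effluent damage.
That holds through level 2 (473 ≥ 264) but not at 3 (369 < 389).

2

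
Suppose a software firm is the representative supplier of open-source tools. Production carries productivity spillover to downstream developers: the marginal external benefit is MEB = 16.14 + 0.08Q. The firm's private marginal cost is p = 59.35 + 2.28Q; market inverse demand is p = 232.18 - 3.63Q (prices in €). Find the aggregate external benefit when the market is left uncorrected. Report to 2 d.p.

€506.20

Market equilibrium (private): 59.35 + 2.28Q = 232.18 - 3.63Q → Q_m = 29.2437.
Total external benefit = ∫₀^{Q_m} (16.14 + 0.08Q) dQ = 16.14×29.2437 + ½×0.08×29.2437² = 506.2011.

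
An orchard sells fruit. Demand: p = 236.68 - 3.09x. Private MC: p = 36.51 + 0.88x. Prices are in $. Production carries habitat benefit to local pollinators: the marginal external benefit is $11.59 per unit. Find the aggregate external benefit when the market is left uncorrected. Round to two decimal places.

$584.38

Market equilibrium (private): 36.51 + 0.88x = 236.68 - 3.09x → x_m = 50.4207.
Total external benefit = MEB × x_m = 11.59 × 50.4207 = 584.3759.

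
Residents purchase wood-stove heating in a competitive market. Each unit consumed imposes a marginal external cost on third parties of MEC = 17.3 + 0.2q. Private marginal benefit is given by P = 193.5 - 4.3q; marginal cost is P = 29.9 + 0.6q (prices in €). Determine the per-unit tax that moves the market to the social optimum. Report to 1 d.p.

Social marginal benefit = demand − MEC = 176.2 - 4.5q.
Set SMB = MC: 176.2 - 4.5q = 29.9 + 0.6q → q* = 28.6863.
The Pigouvian tax equals MEC at q*: 17.3 + 0.2×28.6863 = 23.0373.

tax = €23.0 per unit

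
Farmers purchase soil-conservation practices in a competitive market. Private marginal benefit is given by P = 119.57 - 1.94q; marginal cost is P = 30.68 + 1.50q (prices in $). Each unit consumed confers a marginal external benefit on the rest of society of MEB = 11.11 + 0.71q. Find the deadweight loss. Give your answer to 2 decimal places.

Market equilibrium (private): 30.68 + 1.50q = 119.57 - 1.94q → q_m = 25.8401.
Social marginal benefit = demand + MEB = 130.68 - 1.23q.
Set SMB = MC: 130.68 - 1.23q = 30.68 + 1.50q → q* = 36.6300.
The loss is the area between SMB and MC from q* to q_m; with linear curves that's a triangle of height MEB(q_m).
DWL = ½ × 10.7899 × 29.4565 = 158.9163.

DWL = $158.92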